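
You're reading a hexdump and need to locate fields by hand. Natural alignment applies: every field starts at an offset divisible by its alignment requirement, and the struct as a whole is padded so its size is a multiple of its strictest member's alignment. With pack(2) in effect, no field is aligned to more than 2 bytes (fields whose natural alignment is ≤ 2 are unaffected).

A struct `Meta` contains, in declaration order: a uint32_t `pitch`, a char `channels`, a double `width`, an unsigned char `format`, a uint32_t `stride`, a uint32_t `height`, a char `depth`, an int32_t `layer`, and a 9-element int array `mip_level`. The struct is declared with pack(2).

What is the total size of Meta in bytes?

66

0..4  pitch  (4B, 2-aligned)
4..5  channels  (1B, 1-aligned)
5..6  -- padding (1B)
6..14  width  (8B, 2-aligned)
14..15  format  (1B, 1-aligned)
15..16  -- padding (1B)
16..20  stride  (4B, 2-aligned)
20..24  height  (4B, 2-aligned)
24..25  depth  (1B, 1-aligned)
25..26  -- padding (1B)
26..30  layer  (4B, 2-aligned)
30..66  mip_level  (36B, 2-aligned)
sizeof = 66, alignof = 2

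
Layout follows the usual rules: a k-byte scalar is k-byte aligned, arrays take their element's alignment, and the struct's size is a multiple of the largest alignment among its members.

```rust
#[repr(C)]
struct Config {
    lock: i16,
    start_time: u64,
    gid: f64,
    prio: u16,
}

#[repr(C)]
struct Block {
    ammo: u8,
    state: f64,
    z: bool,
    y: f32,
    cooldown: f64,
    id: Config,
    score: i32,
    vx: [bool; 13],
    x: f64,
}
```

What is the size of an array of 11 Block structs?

1056

Config: lock at 0 (size 2, align 2) → ends 2; pad 6 to align 8 for start_time; start_time at 8 (size 8, align 8) → ends 16; gid at 16 (size 8, align 8) → ends 24; prio at 24 (size 2, align 2) → ends 26; tail pad 6 to reach multiple of 8; total 32 bytes, alignment 8
ammo at 0 (size 1, align 1) → ends 1
pad 7 to align 8 for state
state at 8 (size 8, align 8) → ends 16
z at 16 (size 1, align 1) → ends 17
pad 3 to align 4 for y
y at 20 (size 4, align 4) → ends 24
cooldown at 24 (size 8, align 8) → ends 32
id at 32 (size 32, align 8) → ends 64
score at 64 (size 4, align 4) → ends 68
vx at 68 (size 13, align 1) → ends 81
pad 7 to align 8 for x
x at 88 (size 8, align 8) → ends 96
total 96 bytes, alignment 8
array of 11: 11 × 96 = 1056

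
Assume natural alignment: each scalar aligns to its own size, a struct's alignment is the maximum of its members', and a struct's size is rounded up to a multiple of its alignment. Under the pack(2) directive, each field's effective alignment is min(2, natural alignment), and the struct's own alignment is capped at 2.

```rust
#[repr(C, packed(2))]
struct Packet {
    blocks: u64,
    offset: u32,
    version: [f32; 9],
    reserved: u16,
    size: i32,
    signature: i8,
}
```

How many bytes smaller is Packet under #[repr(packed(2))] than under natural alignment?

natural layout:
  0..8  blocks  (8B, 8-aligned)
  8..12  offset  (4B, 4-aligned)
  12..48  version  (36B, 4-aligned)
  48..50  reserved  (2B, 2-aligned)
  50..52  -- padding (2B)
  52..56  size  (4B, 4-aligned)
  56..57  signature  (1B, 1-aligned)
  57..64  -- tail padding (7B)
  sizeof = 64, alignof = 8
packed(2) layout:
  0..8  blocks  (8B, 2-aligned)
  8..12  offset  (4B, 2-aligned)
  12..48  version  (36B, 2-aligned)
  48..50  reserved  (2B, 2-aligned)
  50..54  size  (4B, 2-aligned)
  54..55  signature  (1B, 1-aligned)
  55..56  -- tail padding (1B)
  sizeof = 56, alignof = 2
64 − 56 = 8

8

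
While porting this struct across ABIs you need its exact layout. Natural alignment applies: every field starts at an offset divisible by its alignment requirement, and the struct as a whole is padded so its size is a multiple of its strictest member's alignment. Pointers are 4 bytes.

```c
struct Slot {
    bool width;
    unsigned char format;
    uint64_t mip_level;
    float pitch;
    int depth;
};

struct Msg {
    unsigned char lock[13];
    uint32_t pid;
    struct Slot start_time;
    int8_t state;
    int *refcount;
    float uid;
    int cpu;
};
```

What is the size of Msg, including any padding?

Slot: @0: width [1B, align 1] → 1; @1: format [1B, align 1] → 2; +6 pad (align 8); @8: mip_level [8B, align 8] → 16; @16: pitch [4B, align 4] → 20; @20: depth [4B, align 4] → 24; size 24, align 8
@0: lock [13B, align 1] → 13
+3 pad (align 4)
@16: pid [4B, align 4] → 20
+4 pad (align 8)
@24: start_time [24B, align 8] → 48
@48: state [1B, align 1] → 49
+3 pad (align 4)
@52: refcount [4B, align 4] → 56
@56: uid [4B, align 4] → 60
@60: cpu [4B, align 4] → 64
size 64, align 8

64 bytes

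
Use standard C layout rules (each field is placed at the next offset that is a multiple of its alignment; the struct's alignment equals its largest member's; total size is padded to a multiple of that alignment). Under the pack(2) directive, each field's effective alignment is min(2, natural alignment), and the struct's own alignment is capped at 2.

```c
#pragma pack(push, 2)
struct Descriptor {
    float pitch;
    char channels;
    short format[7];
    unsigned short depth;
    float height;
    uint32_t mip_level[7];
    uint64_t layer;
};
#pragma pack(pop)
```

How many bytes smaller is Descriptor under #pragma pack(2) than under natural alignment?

natural layout:
  pitch at 0 (size 4, align 4) → ends 4
  channels at 4 (size 1, align 1) → ends 5
  pad 1 to align 2 for format
  format at 6 (size 14, align 2) → ends 20
  depth at 20 (size 2, align 2) → ends 22
  pad 2 to align 4 for height
  height at 24 (size 4, align 4) → ends 28
  mip_level at 28 (size 28, align 4) → ends 56
  layer at 56 (size 8, align 8) → ends 64
  total 64 bytes, alignment 8
packed(2) layout:
  pitch at 0 (size 4, align 2) → ends 4
  channels at 4 (size 1, align 1) → ends 5
  pad 1 to align 2 for format
  format at 6 (size 14, align 2) → ends 20
  depth at 20 (size 2, align 2) → ends 22
  height at 22 (size 4, align 2) → ends 26
  mip_level at 26 (size 28, align 2) → ends 54
  layer at 54 (size 8, align 2) → ends 62
  total 62 bytes, alignment 2
64 − 62 = 2

2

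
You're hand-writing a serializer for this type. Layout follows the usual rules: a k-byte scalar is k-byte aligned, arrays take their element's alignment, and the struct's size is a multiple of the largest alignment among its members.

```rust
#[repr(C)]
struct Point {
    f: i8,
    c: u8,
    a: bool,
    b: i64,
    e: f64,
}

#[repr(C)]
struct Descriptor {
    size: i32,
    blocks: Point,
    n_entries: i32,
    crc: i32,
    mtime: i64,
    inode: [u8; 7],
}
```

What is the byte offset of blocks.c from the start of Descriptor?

9

Point: 0..1  f  (1B, 1-aligned); 1..2  c  (1B, 1-aligned); 2..3  a  (1B, 1-aligned); 3..8  -- padding (5B); 8..16  b  (8B, 8-aligned); 16..24  e  (8B, 8-aligned); sizeof = 24, alignof = 8
0..4  size  (4B, 4-aligned)
4..8  -- padding (4B)
8..32  blocks  (24B, 8-aligned)
within Point: c at 1
8 + 1 = 9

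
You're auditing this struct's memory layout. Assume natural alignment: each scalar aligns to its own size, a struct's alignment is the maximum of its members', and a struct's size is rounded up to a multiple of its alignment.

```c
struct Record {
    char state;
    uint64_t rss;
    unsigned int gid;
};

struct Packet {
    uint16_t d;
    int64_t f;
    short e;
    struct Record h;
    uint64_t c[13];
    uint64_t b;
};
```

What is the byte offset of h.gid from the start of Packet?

Record: @0: state [1B, align 1] → 1; +7 pad (align 8); @8: rss [8B, align 8] → 16; @16: gid [4B, align 4] → 20; +4 tail pad (align 8); size 24, align 8
@0: d [2B, align 2] → 2
+6 pad (align 8)
@8: f [8B, align 8] → 16
@16: e [2B, align 2] → 18
+6 pad (align 8)
@24: h [24B, align 8] → 48
within Record: gid at 16
24 + 16 = 40

40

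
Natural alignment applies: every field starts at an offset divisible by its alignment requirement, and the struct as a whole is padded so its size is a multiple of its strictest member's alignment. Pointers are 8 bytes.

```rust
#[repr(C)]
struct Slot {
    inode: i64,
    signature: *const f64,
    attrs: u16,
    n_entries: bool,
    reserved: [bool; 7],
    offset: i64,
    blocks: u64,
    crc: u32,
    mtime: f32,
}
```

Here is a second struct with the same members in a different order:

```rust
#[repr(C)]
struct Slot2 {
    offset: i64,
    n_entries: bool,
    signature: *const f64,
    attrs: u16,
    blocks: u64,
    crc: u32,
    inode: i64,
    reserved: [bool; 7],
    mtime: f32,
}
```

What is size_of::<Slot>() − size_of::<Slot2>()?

@0: inode [8B, align 8] → 8
@8: signature [8B, align 8] → 16
@16: attrs [2B, align 2] → 18
@18: n_entries [1B, align 1] → 19
@19: reserved [7B, align 1] → 26
+6 pad (align 8)
@32: offset [8B, align 8] → 40
@40: blocks [8B, align 8] → 48
@48: crc [4B, align 4] → 52
@52: mtime [4B, align 4] → 56
size 56, align 8
— Slot2 —
@0: offset [8B, align 8] → 8
@8: n_entries [1B, align 1] → 9
+7 pad (align 8)
@16: signature [8B, align 8] → 24
@24: attrs [2B, align 2] → 26
+6 pad (align 8)
@32: blocks [8B, align 8] → 40
@40: crc [4B, align 4] → 44
+4 pad (align 8)
@48: inode [8B, align 8] → 56
@56: reserved [7B, align 1] → 63
+1 pad (align 4)
@64: mtime [4B, align 4] → 68
+4 tail pad (align 8)
size 72, align 8
56 − 72 = -16

-16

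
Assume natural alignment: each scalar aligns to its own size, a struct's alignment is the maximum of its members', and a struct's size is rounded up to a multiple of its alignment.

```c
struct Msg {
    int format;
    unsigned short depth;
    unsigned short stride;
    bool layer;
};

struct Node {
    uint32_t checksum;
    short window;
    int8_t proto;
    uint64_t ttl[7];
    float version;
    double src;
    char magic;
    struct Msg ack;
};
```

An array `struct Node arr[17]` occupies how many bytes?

Msg: @0: format [4B, align 4] → 4; @4: depth [2B, align 2] → 6; @6: stride [2B, align 2] → 8; @8: layer [1B, align 1] → 9; +3 tail pad (align 4); size 12, align 4
@0: checksum [4B, align 4] → 4
@4: window [2B, align 2] → 6
@6: proto [1B, align 1] → 7
+1 pad (align 8)
@8: ttl [56B, align 8] → 64
@64: version [4B, align 4] → 68
+4 pad (align 8)
@72: src [8B, align 8] → 80
@80: magic [1B, align 1] → 81
+3 pad (align 4)
@84: ack [12B, align 4] → 96
size 96, align 8
array of 17: 17 × 96 = 1632

1632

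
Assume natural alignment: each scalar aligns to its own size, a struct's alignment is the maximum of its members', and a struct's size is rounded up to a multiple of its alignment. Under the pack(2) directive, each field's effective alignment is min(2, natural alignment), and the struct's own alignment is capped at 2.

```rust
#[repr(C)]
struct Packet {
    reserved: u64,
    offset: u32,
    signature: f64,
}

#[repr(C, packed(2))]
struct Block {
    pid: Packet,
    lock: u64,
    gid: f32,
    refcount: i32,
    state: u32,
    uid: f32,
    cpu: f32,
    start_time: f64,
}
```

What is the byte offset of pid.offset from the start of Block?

Packet: 0..8  reserved  (8B, 8-aligned); 8..12  offset  (4B, 4-aligned); 12..16  -- padding (4B); 16..24  signature  (8B, 8-aligned); sizeof = 24, alignof = 8
0..24  pid  (24B, 2-aligned)
within Packet: offset at 8
0 + 8 = 8

8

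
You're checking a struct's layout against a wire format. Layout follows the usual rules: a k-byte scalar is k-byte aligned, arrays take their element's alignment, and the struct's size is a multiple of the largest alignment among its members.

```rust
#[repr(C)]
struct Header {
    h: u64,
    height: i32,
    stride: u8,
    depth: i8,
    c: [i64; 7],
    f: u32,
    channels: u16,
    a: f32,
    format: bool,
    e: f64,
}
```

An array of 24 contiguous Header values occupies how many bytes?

h at 0 (size 8, align 8) → ends 8
height at 8 (size 4, align 4) → ends 12
stride at 12 (size 1, align 1) → ends 13
depth at 13 (size 1, align 1) → ends 14
pad 2 to align 8 for c
c at 16 (size 56, align 8) → ends 72
f at 72 (size 4, align 4) → ends 76
channels at 76 (size 2, align 2) → ends 78
pad 2 to align 4 for a
a at 80 (size 4, align 4) → ends 84
format at 84 (size 1, align 1) → ends 85
pad 3 to align 8 for e
e at 88 (size 8, align 8) → ends 96
total 96 bytes, alignment 8
array of 24: 24 × 96 = 2304

2304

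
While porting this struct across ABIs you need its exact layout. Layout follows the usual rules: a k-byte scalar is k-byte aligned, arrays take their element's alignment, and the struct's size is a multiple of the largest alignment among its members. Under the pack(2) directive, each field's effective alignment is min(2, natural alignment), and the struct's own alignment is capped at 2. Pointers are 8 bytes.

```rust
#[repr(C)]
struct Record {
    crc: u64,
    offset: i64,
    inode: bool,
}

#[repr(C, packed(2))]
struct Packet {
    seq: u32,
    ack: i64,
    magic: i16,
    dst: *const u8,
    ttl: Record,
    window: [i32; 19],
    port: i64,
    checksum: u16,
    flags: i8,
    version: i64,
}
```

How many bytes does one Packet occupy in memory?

Record: 0..8  crc  (8B, 8-aligned); 8..16  offset  (8B, 8-aligned); 16..17  inode  (1B, 1-aligned); 17..24  -- tail padding (7B); sizeof = 24, alignof = 8
0..4  seq  (4B, 2-aligned)
4..12  ack  (8B, 2-aligned)
12..14  magic  (2B, 2-aligned)
14..22  dst  (8B, 2-aligned)
22..46  ttl  (24B, 2-aligned)
46..122  window  (76B, 2-aligned)
122..130  port  (8B, 2-aligned)
130..132  checksum  (2B, 2-aligned)
132..133  flags  (1B, 1-aligned)
133..134  -- padding (1B)
134..142  version  (8B, 2-aligned)
sizeof = 142, alignof = 2

142 bytes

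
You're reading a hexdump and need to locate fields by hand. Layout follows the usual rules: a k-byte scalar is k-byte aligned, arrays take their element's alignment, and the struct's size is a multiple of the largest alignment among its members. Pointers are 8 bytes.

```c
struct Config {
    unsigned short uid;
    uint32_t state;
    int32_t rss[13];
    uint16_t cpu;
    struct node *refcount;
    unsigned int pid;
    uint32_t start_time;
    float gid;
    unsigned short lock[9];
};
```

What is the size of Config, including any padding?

uid at 0 (size 2, align 2) → ends 2
pad 2 to align 4 for state
state at 4 (size 4, align 4) → ends 8
rss at 8 (size 52, align 4) → ends 60
cpu at 60 (size 2, align 2) → ends 62
pad 2 to align 8 for refcount
refcount at 64 (size 8, align 8) → ends 72
pid at 72 (size 4, align 4) → ends 76
start_time at 76 (size 4, align 4) → ends 80
gid at 80 (size 4, align 4) → ends 84
lock at 84 (size 18, align 2) → ends 102
tail pad 2 to reach multiple of 8
total 104 bytes, alignment 8

104 bytes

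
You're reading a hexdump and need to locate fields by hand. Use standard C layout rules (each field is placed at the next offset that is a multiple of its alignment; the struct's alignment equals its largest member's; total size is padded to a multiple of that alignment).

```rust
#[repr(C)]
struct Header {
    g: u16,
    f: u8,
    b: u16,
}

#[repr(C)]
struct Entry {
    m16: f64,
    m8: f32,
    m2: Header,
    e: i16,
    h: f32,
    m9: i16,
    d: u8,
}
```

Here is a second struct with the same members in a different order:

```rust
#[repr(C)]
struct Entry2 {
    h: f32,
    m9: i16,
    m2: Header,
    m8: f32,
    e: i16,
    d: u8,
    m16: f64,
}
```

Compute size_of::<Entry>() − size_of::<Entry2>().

0

Header: 0..2  g  (2B, 2-aligned); 2..3  f  (1B, 1-aligned); 3..4  -- padding (1B); 4..6  b  (2B, 2-aligned); sizeof = 6, alignof = 2
0..8  m16  (8B, 8-aligned)
8..12  m8  (4B, 4-aligned)
12..18  m2  (6B, 2-aligned)
18..20  e  (2B, 2-aligned)
20..24  h  (4B, 4-aligned)
24..26  m9  (2B, 2-aligned)
26..27  d  (1B, 1-aligned)
27..32  -- tail padding (5B)
sizeof = 32, alignof = 8
— Entry2 —
0..4  h  (4B, 4-aligned)
4..6  m9  (2B, 2-aligned)
6..12  m2  (6B, 2-aligned)
12..16  m8  (4B, 4-aligned)
16..18  e  (2B, 2-aligned)
18..19  d  (1B, 1-aligned)
19..24  -- padding (5B)
24..32  m16  (8B, 8-aligned)
sizeof = 32, alignof = 8
32 − 32 = 0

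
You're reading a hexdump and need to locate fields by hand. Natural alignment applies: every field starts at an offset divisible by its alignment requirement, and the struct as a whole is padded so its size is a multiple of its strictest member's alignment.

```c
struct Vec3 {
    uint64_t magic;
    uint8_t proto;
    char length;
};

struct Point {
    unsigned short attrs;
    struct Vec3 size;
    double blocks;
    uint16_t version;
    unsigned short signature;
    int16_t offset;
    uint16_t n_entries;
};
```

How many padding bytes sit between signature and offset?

Vec3: @0: magic [8B, align 8] → 8; @8: proto [1B, align 1] → 9; @9: length [1B, align 1] → 10; +6 tail pad (align 8); size 16, align 8
@0: attrs [2B, align 2] → 2
+6 pad (align 8)
@8: size [16B, align 8] → 24
@24: blocks [8B, align 8] → 32
@32: version [2B, align 2] → 34
@34: signature [2B, align 2] → 36
@36: offset [2B, align 2] → 38

0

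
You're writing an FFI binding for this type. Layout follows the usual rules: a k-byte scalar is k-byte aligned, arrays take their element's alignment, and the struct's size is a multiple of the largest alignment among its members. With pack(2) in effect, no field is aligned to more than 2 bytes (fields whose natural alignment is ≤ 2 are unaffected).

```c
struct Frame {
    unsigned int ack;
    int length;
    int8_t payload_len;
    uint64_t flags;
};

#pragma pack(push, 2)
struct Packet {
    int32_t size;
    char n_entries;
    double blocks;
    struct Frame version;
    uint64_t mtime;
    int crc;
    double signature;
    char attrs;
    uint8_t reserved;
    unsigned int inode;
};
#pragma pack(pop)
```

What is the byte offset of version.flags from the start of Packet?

30

Frame: @0: ack [4B, align 4] → 4; @4: length [4B, align 4] → 8; @8: payload_len [1B, align 1] → 9; +7 pad (align 8); @16: flags [8B, align 8] → 24; size 24, align 8
@0: size [4B, align 2] → 4
@4: n_entries [1B, align 1] → 5
+1 pad (align 2)
@6: blocks [8B, align 2] → 14
@14: version [24B, align 2] → 38
within Frame: flags at 16
14 + 16 = 30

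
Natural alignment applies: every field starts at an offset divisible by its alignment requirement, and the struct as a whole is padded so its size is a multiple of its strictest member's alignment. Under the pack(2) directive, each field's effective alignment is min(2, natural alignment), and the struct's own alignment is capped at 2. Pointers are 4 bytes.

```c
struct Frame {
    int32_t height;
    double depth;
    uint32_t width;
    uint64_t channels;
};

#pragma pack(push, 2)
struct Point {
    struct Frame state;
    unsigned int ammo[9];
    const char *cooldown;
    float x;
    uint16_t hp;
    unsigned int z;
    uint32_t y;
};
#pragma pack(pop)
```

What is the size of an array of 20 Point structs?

1720

Frame: height at 0 (size 4, align 4) → ends 4; pad 4 to align 8 for depth; depth at 8 (size 8, align 8) → ends 16; width at 16 (size 4, align 4) → ends 20; pad 4 to align 8 for channels; channels at 24 (size 8, align 8) → ends 32; total 32 bytes, alignment 8
state at 0 (size 32, align 2) → ends 32
ammo at 32 (size 36, align 2) → ends 68
cooldown at 68 (size 4, align 2) → ends 72
x at 72 (size 4, align 2) → ends 76
hp at 76 (size 2, align 2) → ends 78
z at 78 (size 4, align 2) → ends 82
y at 82 (size 4, align 2) → ends 86
total 86 bytes, alignment 2
array of 20: 20 × 86 = 1720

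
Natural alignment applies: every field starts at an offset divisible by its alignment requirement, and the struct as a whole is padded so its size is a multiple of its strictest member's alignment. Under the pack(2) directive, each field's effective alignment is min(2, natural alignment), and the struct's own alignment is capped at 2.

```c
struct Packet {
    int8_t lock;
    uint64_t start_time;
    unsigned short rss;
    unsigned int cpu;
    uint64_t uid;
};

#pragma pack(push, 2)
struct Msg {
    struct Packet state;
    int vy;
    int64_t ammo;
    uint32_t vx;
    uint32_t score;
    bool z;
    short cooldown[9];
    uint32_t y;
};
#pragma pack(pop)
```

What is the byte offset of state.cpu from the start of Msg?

20

Packet: 0..1  lock  (1B, 1-aligned); 1..8  -- padding (7B); 8..16  start_time  (8B, 8-aligned); 16..18  rss  (2B, 2-aligned); 18..20  -- padding (2B); 20..24  cpu  (4B, 4-aligned); 24..32  uid  (8B, 8-aligned); sizeof = 32, alignof = 8
0..32  state  (32B, 2-aligned)
within Packet: cpu at 20
0 + 20 = 20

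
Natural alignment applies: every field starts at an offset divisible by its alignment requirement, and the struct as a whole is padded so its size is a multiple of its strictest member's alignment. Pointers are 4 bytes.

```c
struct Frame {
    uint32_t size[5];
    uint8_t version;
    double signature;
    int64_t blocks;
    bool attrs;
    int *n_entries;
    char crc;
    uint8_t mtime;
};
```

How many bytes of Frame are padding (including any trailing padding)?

12

@0: size [20B, align 4] → 20
@20: version [1B, align 1] → 21
+3 pad (align 8)
@24: signature [8B, align 8] → 32
@32: blocks [8B, align 8] → 40
@40: attrs [1B, align 1] → 41
+3 pad (align 4)
@44: n_entries [4B, align 4] → 48
@48: crc [1B, align 1] → 49
@49: mtime [1B, align 1] → 50
+6 tail pad (align 8)
size 56, align 8
data bytes 44, size 56 → padding 12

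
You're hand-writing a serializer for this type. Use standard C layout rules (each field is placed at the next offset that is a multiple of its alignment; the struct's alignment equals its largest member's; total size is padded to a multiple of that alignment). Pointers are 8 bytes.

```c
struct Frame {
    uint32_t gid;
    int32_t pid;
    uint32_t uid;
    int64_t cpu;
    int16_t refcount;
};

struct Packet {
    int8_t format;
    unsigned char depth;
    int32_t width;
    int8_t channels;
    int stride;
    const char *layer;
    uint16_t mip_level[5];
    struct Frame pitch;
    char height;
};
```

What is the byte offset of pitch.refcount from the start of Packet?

Frame: @0: gid [4B, align 4] → 4; @4: pid [4B, align 4] → 8; @8: uid [4B, align 4] → 12; +4 pad (align 8); @16: cpu [8B, align 8] → 24; @24: refcount [2B, align 2] → 26; +6 tail pad (align 8); size 32, align 8
@0: format [1B, align 1] → 1
@1: depth [1B, align 1] → 2
+2 pad (align 4)
@4: width [4B, align 4] → 8
@8: channels [1B, align 1] → 9
+3 pad (align 4)
@12: stride [4B, align 4] → 16
@16: layer [8B, align 8] → 24
@24: mip_level [10B, align 2] → 34
+6 pad (align 8)
@40: pitch [32B, align 8] → 72
within Frame: refcount at 24
40 + 24 = 64

64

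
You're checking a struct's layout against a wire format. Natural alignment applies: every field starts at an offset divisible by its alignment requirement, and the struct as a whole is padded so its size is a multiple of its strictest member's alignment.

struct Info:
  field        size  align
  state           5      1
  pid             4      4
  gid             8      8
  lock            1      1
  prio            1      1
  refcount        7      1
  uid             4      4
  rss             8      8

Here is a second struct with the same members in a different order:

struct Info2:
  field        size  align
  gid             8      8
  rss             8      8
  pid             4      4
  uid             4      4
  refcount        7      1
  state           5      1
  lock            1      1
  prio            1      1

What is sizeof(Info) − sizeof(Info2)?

state at 0 (size 5, align 1) → ends 5
pad 3 to align 4 for pid
pid at 8 (size 4, align 4) → ends 12
pad 4 to align 8 for gid
gid at 16 (size 8, align 8) → ends 24
lock at 24 (size 1, align 1) → ends 25
prio at 25 (size 1, align 1) → ends 26
refcount at 26 (size 7, align 1) → ends 33
pad 3 to align 4 for uid
uid at 36 (size 4, align 4) → ends 40
rss at 40 (size 8, align 8) → ends 48
total 48 bytes, alignment 8
— Info2 —
gid at 0 (size 8, align 8) → ends 8
rss at 8 (size 8, align 8) → ends 16
pid at 16 (size 4, align 4) → ends 20
uid at 20 (size 4, align 4) → ends 24
refcount at 24 (size 7, align 1) → ends 31
state at 31 (size 5, align 1) → ends 36
lock at 36 (size 1, align 1) → ends 37
prio at 37 (size 1, align 1) → ends 38
tail pad 2 to reach multiple of 8
total 40 bytes, alignment 8
48 − 40 = 8

8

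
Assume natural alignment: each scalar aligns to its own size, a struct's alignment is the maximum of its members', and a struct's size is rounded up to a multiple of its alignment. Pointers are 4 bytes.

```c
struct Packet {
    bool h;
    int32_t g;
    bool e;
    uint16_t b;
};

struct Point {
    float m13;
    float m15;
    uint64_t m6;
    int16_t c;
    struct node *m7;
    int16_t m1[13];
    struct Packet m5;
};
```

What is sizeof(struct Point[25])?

Packet: @0: h [1B, align 1] → 1; +3 pad (align 4); @4: g [4B, align 4] → 8; @8: e [1B, align 1] → 9; +1 pad (align 2); @10: b [2B, align 2] → 12; size 12, align 4
@0: m13 [4B, align 4] → 4
@4: m15 [4B, align 4] → 8
@8: m6 [8B, align 8] → 16
@16: c [2B, align 2] → 18
+2 pad (align 4)
@20: m7 [4B, align 4] → 24
@24: m1 [26B, align 2] → 50
+2 pad (align 4)
@52: m5 [12B, align 4] → 64
size 64, align 8
array of 25: 25 × 64 = 1600

1600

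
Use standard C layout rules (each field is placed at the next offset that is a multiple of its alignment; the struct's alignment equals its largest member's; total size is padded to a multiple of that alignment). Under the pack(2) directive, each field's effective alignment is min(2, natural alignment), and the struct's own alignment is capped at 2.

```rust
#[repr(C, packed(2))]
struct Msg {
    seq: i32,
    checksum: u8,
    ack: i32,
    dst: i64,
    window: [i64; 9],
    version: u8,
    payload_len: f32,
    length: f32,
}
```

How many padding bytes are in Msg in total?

2

0..4  seq  (4B, 2-aligned)
4..5  checksum  (1B, 1-aligned)
5..6  -- padding (1B)
6..10  ack  (4B, 2-aligned)
10..18  dst  (8B, 2-aligned)
18..90  window  (72B, 2-aligned)
90..91  version  (1B, 1-aligned)
91..92  -- padding (1B)
92..96  payload_len  (4B, 2-aligned)
96..100  length  (4B, 2-aligned)
sizeof = 100, alignof = 2
data bytes 98, size 100 → padding 2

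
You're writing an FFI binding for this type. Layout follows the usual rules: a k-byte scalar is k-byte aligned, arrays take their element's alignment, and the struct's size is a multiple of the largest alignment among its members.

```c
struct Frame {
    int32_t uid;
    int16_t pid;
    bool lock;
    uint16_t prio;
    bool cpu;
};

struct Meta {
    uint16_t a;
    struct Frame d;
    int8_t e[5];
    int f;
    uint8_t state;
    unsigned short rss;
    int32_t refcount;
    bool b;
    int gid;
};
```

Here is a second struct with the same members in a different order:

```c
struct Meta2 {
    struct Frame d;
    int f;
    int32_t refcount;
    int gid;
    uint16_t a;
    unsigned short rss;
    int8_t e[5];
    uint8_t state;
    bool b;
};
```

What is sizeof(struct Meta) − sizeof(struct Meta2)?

8

Frame: @0: uid [4B, align 4] → 4; @4: pid [2B, align 2] → 6; @6: lock [1B, align 1] → 7; +1 pad (align 2); @8: prio [2B, align 2] → 10; @10: cpu [1B, align 1] → 11; +1 tail pad (align 4); size 12, align 4
@0: a [2B, align 2] → 2
+2 pad (align 4)
@4: d [12B, align 4] → 16
@16: e [5B, align 1] → 21
+3 pad (align 4)
@24: f [4B, align 4] → 28
@28: state [1B, align 1] → 29
+1 pad (align 2)
@30: rss [2B, align 2] → 32
@32: refcount [4B, align 4] → 36
@36: b [1B, align 1] → 37
+3 pad (align 4)
@40: gid [4B, align 4] → 44
size 44, align 4
— Meta2 —
@0: d [12B, align 4] → 12
@12: f [4B, align 4] → 16
@16: refcount [4B, align 4] → 20
@20: gid [4B, align 4] → 24
@24: a [2B, align 2] → 26
@26: rss [2B, align 2] → 28
@28: e [5B, align 1] → 33
@33: state [1B, align 1] → 34
@34: b [1B, align 1] → 35
+1 tail pad (align 4)
size 36, align 4
44 − 36 = 8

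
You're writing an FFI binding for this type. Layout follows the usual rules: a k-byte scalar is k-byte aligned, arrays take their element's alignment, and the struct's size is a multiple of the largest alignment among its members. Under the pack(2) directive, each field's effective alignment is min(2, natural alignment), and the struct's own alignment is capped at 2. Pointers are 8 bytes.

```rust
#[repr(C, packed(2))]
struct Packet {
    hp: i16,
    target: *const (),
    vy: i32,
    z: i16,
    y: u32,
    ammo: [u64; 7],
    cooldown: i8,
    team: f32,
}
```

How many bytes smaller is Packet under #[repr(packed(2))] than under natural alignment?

14

natural layout:
  @0: hp [2B, align 2] → 2
  +6 pad (align 8)
  @8: target [8B, align 8] → 16
  @16: vy [4B, align 4] → 20
  @20: z [2B, align 2] → 22
  +2 pad (align 4)
  @24: y [4B, align 4] → 28
  +4 pad (align 8)
  @32: ammo [56B, align 8] → 88
  @88: cooldown [1B, align 1] → 89
  +3 pad (align 4)
  @92: team [4B, align 4] → 96
  size 96, align 8
packed(2) layout:
  @0: hp [2B, align 2] → 2
  @2: target [8B, align 2] → 10
  @10: vy [4B, align 2] → 14
  @14: z [2B, align 2] → 16
  @16: y [4B, align 2] → 20
  @20: ammo [56B, align 2] → 76
  @76: cooldown [1B, align 1] → 77
  +1 pad (align 2)
  @78: team [4B, align 2] → 82
  size 82, align 2
96 − 82 = 14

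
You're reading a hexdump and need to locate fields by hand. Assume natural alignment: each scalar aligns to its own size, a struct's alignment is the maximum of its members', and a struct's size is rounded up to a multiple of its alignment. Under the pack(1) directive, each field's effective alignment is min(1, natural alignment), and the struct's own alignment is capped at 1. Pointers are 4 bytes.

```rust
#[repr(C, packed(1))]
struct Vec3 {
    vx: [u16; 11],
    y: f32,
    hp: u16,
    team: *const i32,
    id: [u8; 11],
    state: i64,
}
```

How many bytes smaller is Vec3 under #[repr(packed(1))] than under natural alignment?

5

natural layout:
  vx at 0 (size 22, align 2) → ends 22
  pad 2 to align 4 for y
  y at 24 (size 4, align 4) → ends 28
  hp at 28 (size 2, align 2) → ends 30
  pad 2 to align 4 for team
  team at 32 (size 4, align 4) → ends 36
  id at 36 (size 11, align 1) → ends 47
  pad 1 to align 8 for state
  state at 48 (size 8, align 8) → ends 56
  total 56 bytes, alignment 8
packed(1) layout:
  vx at 0 (size 22, align 1) → ends 22
  y at 22 (size 4, align 1) → ends 26
  hp at 26 (size 2, align 1) → ends 28
  team at 28 (size 4, align 1) → ends 32
  id at 32 (size 11, align 1) → ends 43
  state at 43 (size 8, align 1) → ends 51
  total 51 bytes, alignment 1
56 − 51 = 5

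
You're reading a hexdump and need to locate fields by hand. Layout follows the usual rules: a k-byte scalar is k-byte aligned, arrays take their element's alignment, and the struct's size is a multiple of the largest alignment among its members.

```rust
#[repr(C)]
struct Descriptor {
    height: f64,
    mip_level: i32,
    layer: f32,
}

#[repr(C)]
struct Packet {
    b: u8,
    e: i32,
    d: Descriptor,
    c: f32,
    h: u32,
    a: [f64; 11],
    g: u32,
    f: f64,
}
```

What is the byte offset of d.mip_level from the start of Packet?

16

Descriptor: @0: height [8B, align 8] → 8; @8: mip_level [4B, align 4] → 12; @12: layer [4B, align 4] → 16; size 16, align 8
@0: b [1B, align 1] → 1
+3 pad (align 4)
@4: e [4B, align 4] → 8
@8: d [16B, align 8] → 24
within Descriptor: mip_level at 8
8 + 8 = 16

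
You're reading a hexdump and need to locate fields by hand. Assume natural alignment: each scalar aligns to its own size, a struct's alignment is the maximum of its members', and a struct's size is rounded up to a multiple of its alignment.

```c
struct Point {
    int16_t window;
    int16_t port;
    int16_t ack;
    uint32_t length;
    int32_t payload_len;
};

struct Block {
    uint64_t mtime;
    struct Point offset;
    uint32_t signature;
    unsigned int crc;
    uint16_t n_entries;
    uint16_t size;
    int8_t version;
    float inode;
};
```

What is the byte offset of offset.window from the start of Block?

Point: window at 0 (size 2, align 2) → ends 2; port at 2 (size 2, align 2) → ends 4; ack at 4 (size 2, align 2) → ends 6; pad 2 to align 4 for length; length at 8 (size 4, align 4) → ends 12; payload_len at 12 (size 4, align 4) → ends 16; total 16 bytes, alignment 4
mtime at 0 (size 8, align 8) → ends 8
offset at 8 (size 16, align 4) → ends 24
within Point: window at 0
8 + 0 = 8

8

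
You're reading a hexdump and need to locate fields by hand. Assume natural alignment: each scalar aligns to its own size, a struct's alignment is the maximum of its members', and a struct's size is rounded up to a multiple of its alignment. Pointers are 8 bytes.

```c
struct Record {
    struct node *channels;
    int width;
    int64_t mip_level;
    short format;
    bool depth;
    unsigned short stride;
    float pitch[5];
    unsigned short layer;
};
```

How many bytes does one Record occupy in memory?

@0: channels [8B, align 8] → 8
@8: width [4B, align 4] → 12
+4 pad (align 8)
@16: mip_level [8B, align 8] → 24
@24: format [2B, align 2] → 26
@26: depth [1B, align 1] → 27
+1 pad (align 2)
@28: stride [2B, align 2] → 30
+2 pad (align 4)
@32: pitch [20B, align 4] → 52
@52: layer [2B, align 2] → 54
+2 tail pad (align 8)
size 56, align 8

56 bytes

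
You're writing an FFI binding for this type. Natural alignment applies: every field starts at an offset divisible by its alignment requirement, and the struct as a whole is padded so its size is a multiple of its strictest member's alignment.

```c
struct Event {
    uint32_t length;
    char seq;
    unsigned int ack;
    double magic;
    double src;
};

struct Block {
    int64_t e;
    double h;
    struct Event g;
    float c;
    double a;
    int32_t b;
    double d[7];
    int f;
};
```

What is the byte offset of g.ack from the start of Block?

24

Event: @0: length [4B, align 4] → 4; @4: seq [1B, align 1] → 5; +3 pad (align 4); @8: ack [4B, align 4] → 12; +4 pad (align 8); @16: magic [8B, align 8] → 24; @24: src [8B, align 8] → 32; size 32, align 8
@0: e [8B, align 8] → 8
@8: h [8B, align 8] → 16
@16: g [32B, align 8] → 48
within Event: ack at 8
16 + 8 = 24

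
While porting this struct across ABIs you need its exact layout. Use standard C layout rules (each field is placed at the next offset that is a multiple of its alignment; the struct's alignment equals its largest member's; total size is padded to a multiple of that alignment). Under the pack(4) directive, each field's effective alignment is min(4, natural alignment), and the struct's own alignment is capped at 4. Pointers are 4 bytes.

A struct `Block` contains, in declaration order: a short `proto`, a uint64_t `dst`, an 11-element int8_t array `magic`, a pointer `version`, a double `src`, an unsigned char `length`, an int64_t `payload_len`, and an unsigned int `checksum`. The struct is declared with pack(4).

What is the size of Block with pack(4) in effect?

52

@0: proto [2B, align 2] → 2
+2 pad (align 4)
@4: dst [8B, align 4] → 12
@12: magic [11B, align 1] → 23
+1 pad (align 4)
@24: version [4B, align 4] → 28
@28: src [8B, align 4] → 36
@36: length [1B, align 1] → 37
+3 pad (align 4)
@40: payload_len [8B, align 4] → 48
@48: checksum [4B, align 4] → 52
size 52, align 4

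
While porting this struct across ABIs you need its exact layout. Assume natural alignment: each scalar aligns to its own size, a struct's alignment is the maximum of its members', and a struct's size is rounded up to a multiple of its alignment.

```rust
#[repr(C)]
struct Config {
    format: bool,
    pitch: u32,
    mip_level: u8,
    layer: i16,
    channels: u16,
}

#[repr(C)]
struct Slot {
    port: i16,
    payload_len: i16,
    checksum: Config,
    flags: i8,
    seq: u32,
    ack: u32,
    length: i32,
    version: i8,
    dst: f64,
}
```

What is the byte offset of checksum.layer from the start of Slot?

14

Config: format at 0 (size 1, align 1) → ends 1; pad 3 to align 4 for pitch; pitch at 4 (size 4, align 4) → ends 8; mip_level at 8 (size 1, align 1) → ends 9; pad 1 to align 2 for layer; layer at 10 (size 2, align 2) → ends 12; channels at 12 (size 2, align 2) → ends 14; tail pad 2 to reach multiple of 4; total 16 bytes, alignment 4
port at 0 (size 2, align 2) → ends 2
payload_len at 2 (size 2, align 2) → ends 4
checksum at 4 (size 16, align 4) → ends 20
within Config: layer at 10
4 + 10 = 14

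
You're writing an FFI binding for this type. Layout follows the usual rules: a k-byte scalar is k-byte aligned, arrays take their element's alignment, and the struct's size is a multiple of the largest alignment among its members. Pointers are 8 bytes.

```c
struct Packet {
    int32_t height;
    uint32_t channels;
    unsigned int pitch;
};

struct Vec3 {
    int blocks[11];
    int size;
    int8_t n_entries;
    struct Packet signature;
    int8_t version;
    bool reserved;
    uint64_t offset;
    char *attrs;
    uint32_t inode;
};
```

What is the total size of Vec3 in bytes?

Packet: height at 0 (size 4, align 4) → ends 4; channels at 4 (size 4, align 4) → ends 8; pitch at 8 (size 4, align 4) → ends 12; total 12 bytes, alignment 4
blocks at 0 (size 44, align 4) → ends 44
size at 44 (size 4, align 4) → ends 48
n_entries at 48 (size 1, align 1) → ends 49
pad 3 to align 4 for signature
signature at 52 (size 12, align 4) → ends 64
version at 64 (size 1, align 1) → ends 65
reserved at 65 (size 1, align 1) → ends 66
pad 6 to align 8 for offset
offset at 72 (size 8, align 8) → ends 80
attrs at 80 (size 8, align 8) → ends 88
inode at 88 (size 4, align 4) → ends 92
tail pad 4 to reach multiple of 8
total 96 bytes, alignment 8

96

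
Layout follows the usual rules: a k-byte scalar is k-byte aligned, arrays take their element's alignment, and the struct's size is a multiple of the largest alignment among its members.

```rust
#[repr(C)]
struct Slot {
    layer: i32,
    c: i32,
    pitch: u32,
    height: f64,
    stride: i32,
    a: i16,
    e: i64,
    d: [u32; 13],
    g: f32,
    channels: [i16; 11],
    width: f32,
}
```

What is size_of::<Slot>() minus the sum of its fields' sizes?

12

0..4  layer  (4B, 4-aligned)
4..8  c  (4B, 4-aligned)
8..12  pitch  (4B, 4-aligned)
12..16  -- padding (4B)
16..24  height  (8B, 8-aligned)
24..28  stride  (4B, 4-aligned)
28..30  a  (2B, 2-aligned)
30..32  -- padding (2B)
32..40  e  (8B, 8-aligned)
40..92  d  (52B, 4-aligned)
92..96  g  (4B, 4-aligned)
96..118  channels  (22B, 2-aligned)
118..120  -- padding (2B)
120..124  width  (4B, 4-aligned)
124..128  -- tail padding (4B)
sizeof = 128, alignof = 8
data bytes 116, size 128 → padding 12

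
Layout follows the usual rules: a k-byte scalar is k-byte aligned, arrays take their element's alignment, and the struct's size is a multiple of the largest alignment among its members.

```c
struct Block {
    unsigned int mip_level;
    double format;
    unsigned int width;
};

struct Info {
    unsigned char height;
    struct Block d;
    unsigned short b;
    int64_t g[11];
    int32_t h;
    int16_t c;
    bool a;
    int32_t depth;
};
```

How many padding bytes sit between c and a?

0

Block: mip_level at 0 (size 4, align 4) → ends 4; pad 4 to align 8 for format; format at 8 (size 8, align 8) → ends 16; width at 16 (size 4, align 4) → ends 20; tail pad 4 to reach multiple of 8; total 24 bytes, alignment 8
height at 0 (size 1, align 1) → ends 1
pad 7 to align 8 for d
d at 8 (size 24, align 8) → ends 32
b at 32 (size 2, align 2) → ends 34
pad 6 to align 8 for g
g at 40 (size 88, align 8) → ends 128
h at 128 (size 4, align 4) → ends 132
c at 132 (size 2, align 2) → ends 134
a at 134 (size 1, align 1) → ends 135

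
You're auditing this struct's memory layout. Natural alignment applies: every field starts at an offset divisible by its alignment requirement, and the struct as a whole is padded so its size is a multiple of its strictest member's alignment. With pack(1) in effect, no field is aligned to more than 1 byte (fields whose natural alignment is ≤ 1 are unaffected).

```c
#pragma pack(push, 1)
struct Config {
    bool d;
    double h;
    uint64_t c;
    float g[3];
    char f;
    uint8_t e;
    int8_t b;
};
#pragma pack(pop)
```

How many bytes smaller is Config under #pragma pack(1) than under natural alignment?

8

natural layout:
  0..1  d  (1B, 1-aligned)
  1..8  -- padding (7B)
  8..16  h  (8B, 8-aligned)
  16..24  c  (8B, 8-aligned)
  24..36  g  (12B, 4-aligned)
  36..37  f  (1B, 1-aligned)
  37..38  e  (1B, 1-aligned)
  38..39  b  (1B, 1-aligned)
  39..40  -- tail padding (1B)
  sizeof = 40, alignof = 8
packed(1) layout:
  0..1  d  (1B, 1-aligned)
  1..9  h  (8B, 1-aligned)
  9..17  c  (8B, 1-aligned)
  17..29  g  (12B, 1-aligned)
  29..30  f  (1B, 1-aligned)
  30..31  e  (1B, 1-aligned)
  31..32  b  (1B, 1-aligned)
  sizeof = 32, alignof = 1
40 − 32 = 8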